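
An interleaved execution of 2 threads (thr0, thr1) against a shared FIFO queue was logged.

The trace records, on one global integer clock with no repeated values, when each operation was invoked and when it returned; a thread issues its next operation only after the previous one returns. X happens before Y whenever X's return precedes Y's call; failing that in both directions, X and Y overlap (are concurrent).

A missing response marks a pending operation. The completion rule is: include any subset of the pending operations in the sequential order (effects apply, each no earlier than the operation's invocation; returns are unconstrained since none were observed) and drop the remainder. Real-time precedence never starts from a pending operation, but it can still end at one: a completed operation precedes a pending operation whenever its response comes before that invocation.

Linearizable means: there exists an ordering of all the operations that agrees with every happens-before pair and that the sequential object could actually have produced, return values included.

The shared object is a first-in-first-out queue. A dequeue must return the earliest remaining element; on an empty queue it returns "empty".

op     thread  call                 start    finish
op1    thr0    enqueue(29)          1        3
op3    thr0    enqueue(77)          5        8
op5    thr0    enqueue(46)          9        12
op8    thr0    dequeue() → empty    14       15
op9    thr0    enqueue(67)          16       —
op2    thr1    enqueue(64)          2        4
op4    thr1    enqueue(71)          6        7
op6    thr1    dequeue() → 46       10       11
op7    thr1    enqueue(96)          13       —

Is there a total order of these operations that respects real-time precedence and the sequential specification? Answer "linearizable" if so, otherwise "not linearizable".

not linearizable

through event 10 a valid linearization exists; event 11 (op6 responding at time 11) ends that
4 orders of the 5 completed FIFO queue ops respect real time; none is legal
include/drop combinations of the 1 pending operation (op5) were all tried; none helps
one such order, op1, op2, op3, op4, op6 (pending dropped), breaks at step 5 where op6 dequeue() → 46 is illegal
one such order, op1, op2, op4, op3, op6 (pending dropped), breaks at step 5 where op6 dequeue() → 46 is illegal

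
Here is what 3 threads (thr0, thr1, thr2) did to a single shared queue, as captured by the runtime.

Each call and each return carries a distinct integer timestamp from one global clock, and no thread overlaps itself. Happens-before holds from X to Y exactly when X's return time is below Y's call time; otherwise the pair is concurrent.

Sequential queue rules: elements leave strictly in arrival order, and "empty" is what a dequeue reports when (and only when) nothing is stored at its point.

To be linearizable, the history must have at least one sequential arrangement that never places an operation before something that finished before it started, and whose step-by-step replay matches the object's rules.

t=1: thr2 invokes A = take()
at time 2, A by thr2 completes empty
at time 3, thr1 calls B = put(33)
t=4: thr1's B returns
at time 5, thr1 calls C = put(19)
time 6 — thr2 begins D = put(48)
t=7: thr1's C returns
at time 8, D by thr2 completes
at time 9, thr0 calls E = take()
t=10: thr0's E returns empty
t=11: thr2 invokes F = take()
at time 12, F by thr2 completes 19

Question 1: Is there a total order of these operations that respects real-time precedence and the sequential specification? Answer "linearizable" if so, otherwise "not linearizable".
not linearizable

already the first 10 events (up to E's response at time 10) admit no linearization; the first 9 still do
the 5 completed operations admit 2 real-time orders; each fails the queue replay
sample order A, B, C, D, E stalls at step 5 — E take() → empty has no legal effect
sample order A, B, D, C, E stalls at step 5 — E take() → empty has no legal effect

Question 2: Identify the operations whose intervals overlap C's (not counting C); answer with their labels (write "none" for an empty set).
Answer: D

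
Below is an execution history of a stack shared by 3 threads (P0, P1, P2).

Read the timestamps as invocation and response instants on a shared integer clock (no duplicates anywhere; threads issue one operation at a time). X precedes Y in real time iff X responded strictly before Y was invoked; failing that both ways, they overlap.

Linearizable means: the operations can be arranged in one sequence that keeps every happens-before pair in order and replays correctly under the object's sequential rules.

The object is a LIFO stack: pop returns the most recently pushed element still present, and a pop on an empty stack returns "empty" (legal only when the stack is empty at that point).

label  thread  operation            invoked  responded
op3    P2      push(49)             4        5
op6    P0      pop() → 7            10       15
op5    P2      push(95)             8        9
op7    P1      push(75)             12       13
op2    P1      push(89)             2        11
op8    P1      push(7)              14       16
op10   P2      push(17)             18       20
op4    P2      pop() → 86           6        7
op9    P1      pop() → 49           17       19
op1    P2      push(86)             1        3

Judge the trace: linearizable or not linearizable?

events 1..6 are fine; event 7 — the response of op4 at time 7 — makes the prefix non-linearizable
the completed operations (3 total) allow one real-time order; the stack replay rejects it
include/drop combinations of the 1 pending operation (op2) were all tried; none helps
for example op1, op3, op4 (pending dropped) fails at step 3: op4 pop() → 86 is not legal there

not linearizable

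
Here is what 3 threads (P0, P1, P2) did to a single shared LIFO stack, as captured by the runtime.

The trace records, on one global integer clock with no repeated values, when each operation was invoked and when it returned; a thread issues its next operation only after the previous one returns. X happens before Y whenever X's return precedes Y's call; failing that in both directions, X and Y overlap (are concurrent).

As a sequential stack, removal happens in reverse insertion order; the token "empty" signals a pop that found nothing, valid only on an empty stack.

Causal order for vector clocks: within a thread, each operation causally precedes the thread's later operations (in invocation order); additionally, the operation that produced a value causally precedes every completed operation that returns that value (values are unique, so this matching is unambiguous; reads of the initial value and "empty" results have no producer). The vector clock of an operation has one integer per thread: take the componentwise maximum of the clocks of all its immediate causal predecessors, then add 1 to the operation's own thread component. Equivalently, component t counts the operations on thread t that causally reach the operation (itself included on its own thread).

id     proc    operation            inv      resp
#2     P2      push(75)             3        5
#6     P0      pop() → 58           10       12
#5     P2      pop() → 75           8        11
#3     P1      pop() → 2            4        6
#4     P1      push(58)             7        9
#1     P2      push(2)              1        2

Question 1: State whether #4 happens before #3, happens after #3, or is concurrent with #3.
after

#4 spans [7,9], #3 spans [4,6]
resp(#3)=6 < inv(#4)=7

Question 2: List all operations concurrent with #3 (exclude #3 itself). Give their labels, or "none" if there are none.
#2

overlap test against #3 [4,6]: concurrent iff the interval meets 4..6
#1 [1,2]: before
#2 [3,5]: concurrent
#4 [7,9]: after
#5 [8,11]: after
#6 [10,12]: after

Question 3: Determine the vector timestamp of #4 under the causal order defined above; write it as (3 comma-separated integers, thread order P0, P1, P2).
(0, 2, 1)

invoked at 1, #1 has no predecessors; its own P2 bump gives (0, 0, 1)
invoked at 3, #2 merges VC(#1)=(0, 0, 1) and bumps P2's slot → (0, 0, 2)
invoked at 4, #3 merges VC(#1)=(0, 0, 1) and bumps P1's slot → (0, 1, 1)
invoked at 8, #5 merges VC(#2)=(0, 0, 2) and bumps P2's slot → (0, 0, 3)
invoked at 7, #4 merges VC(#3)=(0, 1, 1) and bumps P1's slot → (0, 2, 1)
invoked at 10, #6 merges VC(#4)=(0, 2, 1) and bumps P0's slot → (1, 2, 1)
target: VC(#4) = (0, 2, 1)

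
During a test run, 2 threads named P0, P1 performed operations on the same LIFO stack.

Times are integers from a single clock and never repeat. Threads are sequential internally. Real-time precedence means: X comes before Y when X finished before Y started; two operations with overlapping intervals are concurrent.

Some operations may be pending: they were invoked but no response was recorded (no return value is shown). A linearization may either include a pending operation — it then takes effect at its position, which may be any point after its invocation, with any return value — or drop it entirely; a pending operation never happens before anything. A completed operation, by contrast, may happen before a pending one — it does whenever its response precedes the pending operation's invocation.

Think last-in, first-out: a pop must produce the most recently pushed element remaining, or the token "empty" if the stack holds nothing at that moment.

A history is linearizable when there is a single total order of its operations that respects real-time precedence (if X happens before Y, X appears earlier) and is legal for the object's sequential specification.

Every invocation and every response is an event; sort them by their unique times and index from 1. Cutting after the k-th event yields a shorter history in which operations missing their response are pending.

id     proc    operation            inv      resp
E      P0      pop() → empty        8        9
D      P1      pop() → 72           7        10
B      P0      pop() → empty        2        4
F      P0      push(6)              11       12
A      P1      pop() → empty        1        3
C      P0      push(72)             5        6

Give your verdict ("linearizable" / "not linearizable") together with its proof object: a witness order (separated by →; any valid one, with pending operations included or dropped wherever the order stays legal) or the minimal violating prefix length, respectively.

linearizable — witness: A → B → C → D → E → F

1. A pop() → empty, leaving stack <>
2. B pop() → empty, leaving stack <>
3. C push(72), leaving stack <72>
4. D pop() → 72, leaving stack <>
5. E pop() → empty, leaving stack <>
6. F push(6), leaving stack <6>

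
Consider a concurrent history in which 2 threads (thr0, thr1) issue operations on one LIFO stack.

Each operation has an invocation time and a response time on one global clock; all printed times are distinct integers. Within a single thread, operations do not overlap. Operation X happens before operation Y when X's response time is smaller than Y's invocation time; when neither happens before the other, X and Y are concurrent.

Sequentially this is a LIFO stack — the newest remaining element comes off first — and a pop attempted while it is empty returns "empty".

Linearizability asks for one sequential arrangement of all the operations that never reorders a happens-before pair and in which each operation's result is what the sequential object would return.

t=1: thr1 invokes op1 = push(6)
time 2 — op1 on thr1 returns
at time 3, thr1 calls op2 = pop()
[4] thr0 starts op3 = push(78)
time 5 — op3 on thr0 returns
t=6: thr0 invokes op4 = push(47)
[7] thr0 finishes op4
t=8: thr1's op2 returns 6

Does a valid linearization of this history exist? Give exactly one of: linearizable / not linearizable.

one valid linearization: op1, op2, op3, op4
after step 1 (op1 push(6)): stack <6>
after step 2 (op2 pop() → 6): stack <>
after step 3 (op3 push(78)): stack <78>
after step 4 (op4 push(47)): stack <78,47>

linearizable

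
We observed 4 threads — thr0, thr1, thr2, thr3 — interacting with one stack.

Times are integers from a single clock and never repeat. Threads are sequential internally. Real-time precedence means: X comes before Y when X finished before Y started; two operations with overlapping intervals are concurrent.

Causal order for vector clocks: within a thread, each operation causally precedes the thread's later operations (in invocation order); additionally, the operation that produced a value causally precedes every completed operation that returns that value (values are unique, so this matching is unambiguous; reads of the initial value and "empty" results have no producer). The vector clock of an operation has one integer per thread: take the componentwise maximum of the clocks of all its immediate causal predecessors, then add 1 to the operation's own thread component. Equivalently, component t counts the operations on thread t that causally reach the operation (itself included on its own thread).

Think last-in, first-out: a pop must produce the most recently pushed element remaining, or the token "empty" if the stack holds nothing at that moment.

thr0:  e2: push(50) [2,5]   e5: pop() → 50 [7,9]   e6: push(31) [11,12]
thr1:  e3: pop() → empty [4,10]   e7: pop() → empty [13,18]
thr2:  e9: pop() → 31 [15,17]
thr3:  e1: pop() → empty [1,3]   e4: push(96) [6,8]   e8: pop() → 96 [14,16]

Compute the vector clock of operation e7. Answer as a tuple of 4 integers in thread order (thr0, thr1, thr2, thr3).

no predecessors for e1 (invoked 1): thr3 increments from zero → (0, 0, 0, 1)
no predecessors for e3 (invoked 4): thr1 increments from zero → (0, 1, 0, 0)
no predecessors for e2 (invoked 2): thr0 increments from zero → (1, 0, 0, 0)
e4 (invocation 6): componentwise max over VC(e1)=(0, 0, 0, 1), +1 at thr3, giving (0, 0, 0, 2)
e7 (invocation 13): componentwise max over VC(e3)=(0, 1, 0, 0), +1 at thr1, giving (0, 2, 0, 0)
e5 (invocation 7): componentwise max over VC(e2)=(1, 0, 0, 0), +1 at thr0, giving (2, 0, 0, 0)
e8 (invocation 14): componentwise max over VC(e4)=(0, 0, 0, 2), +1 at thr3, giving (0, 0, 0, 3)
e6 (invocation 11): componentwise max over VC(e5)=(2, 0, 0, 0), +1 at thr0, giving (3, 0, 0, 0)
e9 (invocation 15): componentwise max over VC(e6)=(3, 0, 0, 0), +1 at thr2, giving (3, 0, 1, 0)
target: VC(e7) = (0, 2, 0, 0)

(0, 2, 0, 0)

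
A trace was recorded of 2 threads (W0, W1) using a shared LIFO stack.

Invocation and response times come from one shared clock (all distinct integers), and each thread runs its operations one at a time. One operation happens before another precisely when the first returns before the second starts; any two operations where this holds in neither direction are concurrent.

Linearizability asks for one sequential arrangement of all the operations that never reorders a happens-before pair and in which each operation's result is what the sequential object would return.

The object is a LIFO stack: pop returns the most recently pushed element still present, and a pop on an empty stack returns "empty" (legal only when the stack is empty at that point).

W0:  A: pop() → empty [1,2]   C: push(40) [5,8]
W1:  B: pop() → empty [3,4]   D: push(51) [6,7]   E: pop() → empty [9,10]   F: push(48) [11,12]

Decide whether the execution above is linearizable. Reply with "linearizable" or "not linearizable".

not linearizable

the violation lands at event 10, E's response at time 10: events 1..9 linearize, events 1..10 do not
the 5 completed operations admit 2 real-time orders; each fails the LIFO stack replay
e.g. A, B, C, D, E: illegal at step 5, since E pop() → empty cannot apply there
e.g. A, B, D, C, E: illegal at step 5, since E pop() → empty cannot apply there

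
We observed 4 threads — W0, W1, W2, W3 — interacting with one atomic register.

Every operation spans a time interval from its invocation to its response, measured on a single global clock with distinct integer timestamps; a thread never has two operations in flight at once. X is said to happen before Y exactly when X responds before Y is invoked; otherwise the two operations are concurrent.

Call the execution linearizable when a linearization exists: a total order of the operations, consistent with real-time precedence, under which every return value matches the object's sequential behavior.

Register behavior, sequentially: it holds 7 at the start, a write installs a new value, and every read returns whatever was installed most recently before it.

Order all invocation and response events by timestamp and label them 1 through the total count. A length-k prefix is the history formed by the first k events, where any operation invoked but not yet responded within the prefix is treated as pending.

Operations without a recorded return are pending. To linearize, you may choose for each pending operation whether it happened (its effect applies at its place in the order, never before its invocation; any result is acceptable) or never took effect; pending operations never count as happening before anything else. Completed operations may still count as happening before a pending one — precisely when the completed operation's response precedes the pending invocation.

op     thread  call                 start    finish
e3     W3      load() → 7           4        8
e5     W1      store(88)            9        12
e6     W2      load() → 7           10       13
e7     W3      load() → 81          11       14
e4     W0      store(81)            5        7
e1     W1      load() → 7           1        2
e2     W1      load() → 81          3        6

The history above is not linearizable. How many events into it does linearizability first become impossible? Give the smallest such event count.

events 1..12 are linearizable; a witness order is e1, e3, e4, e2, e5:
1. e1 load() → 7, leaving value 7
2. e3 load() → 7, leaving value 7
3. e4 store(81), leaving value 81
4. e2 load() → 81, leaving value 81
5. e5 store(88), leaving value 88
adding event 13 (e6 responds at 13) leaves no legal real-time order
include/drop combinations of the 1 pending operation (e7) were all tried; none helps
e.g. e1, e2, e3, e4, e5, e6 (pending dropped): illegal at step 2, since e2 load() → 81 cannot apply there
e.g. e1, e2, e3, e4, e6, e5 (pending dropped): illegal at step 2, since e2 load() → 81 cannot apply there

13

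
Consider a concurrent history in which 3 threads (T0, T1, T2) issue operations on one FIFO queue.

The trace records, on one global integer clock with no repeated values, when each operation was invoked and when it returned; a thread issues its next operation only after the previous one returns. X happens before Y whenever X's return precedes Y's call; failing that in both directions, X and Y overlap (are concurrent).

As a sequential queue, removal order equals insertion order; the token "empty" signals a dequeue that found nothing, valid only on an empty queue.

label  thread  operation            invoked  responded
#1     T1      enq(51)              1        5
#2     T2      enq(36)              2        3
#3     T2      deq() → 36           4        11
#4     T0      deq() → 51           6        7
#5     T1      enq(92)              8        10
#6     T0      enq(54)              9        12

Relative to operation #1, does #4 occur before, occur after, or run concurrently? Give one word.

#4 spans [6,7], #1 spans [1,5]
resp(#1)=5 < inv(#4)=6

after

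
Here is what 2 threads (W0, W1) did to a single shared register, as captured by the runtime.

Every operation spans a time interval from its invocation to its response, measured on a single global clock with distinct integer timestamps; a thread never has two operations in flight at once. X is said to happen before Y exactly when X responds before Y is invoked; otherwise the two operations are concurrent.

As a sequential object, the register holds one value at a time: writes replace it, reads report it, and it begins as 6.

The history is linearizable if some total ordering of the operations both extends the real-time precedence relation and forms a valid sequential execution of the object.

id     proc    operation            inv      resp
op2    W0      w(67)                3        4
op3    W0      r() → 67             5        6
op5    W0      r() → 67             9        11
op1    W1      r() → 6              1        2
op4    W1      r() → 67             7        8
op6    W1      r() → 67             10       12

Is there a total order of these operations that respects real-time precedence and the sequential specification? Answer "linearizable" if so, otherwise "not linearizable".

linearizable

one valid linearization: op1, op2, op3, op4, op5, op6
step 1: op1 r() → 6 — value 6
step 2: op2 w(67) — value 67
step 3: op3 r() → 67 — value 67
step 4: op4 r() → 67 — value 67
step 5: op5 r() → 67 — value 67
step 6: op6 r() → 67 — value 67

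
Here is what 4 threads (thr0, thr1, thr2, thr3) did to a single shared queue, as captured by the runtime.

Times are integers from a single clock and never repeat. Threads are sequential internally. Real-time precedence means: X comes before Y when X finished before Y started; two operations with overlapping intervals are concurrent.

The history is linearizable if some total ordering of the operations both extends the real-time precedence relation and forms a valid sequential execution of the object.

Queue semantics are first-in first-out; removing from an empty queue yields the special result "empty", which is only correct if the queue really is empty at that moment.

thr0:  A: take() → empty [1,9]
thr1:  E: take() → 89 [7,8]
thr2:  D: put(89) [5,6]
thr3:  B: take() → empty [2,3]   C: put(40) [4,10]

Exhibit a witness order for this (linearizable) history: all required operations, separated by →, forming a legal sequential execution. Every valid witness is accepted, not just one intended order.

1. A take() → empty, leaving queue <>
2. B take() → empty, leaving queue <>
3. D put(89), leaving queue <89>
4. C put(40), leaving queue <89,40>
5. E take() → 89, leaving queue <40>

A → B → D → C → E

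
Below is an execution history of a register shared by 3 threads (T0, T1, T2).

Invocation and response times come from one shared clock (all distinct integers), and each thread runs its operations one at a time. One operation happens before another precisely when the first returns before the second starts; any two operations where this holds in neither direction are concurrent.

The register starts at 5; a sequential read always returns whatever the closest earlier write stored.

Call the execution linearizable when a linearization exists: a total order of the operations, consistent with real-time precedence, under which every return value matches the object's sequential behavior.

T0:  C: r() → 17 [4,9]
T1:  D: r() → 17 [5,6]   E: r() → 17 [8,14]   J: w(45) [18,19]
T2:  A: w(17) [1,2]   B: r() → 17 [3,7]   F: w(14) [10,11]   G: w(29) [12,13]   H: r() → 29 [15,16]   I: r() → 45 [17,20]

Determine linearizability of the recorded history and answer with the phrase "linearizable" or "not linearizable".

linearizable

witness order: A, B, C, D, E, F, G, H, J, I
step 1: A w(17) — value 17
step 2: B r() → 17 — value 17
step 3: C r() → 17 — value 17
step 4: D r() → 17 — value 17
step 5: E r() → 17 — value 17
step 6: F w(14) — value 14
step 7: G w(29) — value 29
step 8: H r() → 29 — value 29
step 9: J w(45) — value 45
step 10: I r() → 45 — value 45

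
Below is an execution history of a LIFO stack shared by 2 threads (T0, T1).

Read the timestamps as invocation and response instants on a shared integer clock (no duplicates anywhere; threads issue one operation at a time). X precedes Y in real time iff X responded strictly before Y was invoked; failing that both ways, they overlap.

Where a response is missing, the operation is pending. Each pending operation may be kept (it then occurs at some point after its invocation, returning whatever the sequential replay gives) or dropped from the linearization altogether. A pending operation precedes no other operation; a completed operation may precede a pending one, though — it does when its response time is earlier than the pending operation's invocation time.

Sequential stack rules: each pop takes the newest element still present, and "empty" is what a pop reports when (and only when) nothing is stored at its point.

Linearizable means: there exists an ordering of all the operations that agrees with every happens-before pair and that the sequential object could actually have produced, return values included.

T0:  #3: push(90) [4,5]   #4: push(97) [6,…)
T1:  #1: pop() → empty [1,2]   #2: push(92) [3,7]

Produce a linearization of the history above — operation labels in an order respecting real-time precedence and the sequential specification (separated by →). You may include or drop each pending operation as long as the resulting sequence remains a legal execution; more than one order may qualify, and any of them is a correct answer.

step 1: #1 pop() → empty — stack <>
step 2: #2 push(92) — stack <92>
step 3: #3 push(90) — stack <92,90>

#1 → #2 → #3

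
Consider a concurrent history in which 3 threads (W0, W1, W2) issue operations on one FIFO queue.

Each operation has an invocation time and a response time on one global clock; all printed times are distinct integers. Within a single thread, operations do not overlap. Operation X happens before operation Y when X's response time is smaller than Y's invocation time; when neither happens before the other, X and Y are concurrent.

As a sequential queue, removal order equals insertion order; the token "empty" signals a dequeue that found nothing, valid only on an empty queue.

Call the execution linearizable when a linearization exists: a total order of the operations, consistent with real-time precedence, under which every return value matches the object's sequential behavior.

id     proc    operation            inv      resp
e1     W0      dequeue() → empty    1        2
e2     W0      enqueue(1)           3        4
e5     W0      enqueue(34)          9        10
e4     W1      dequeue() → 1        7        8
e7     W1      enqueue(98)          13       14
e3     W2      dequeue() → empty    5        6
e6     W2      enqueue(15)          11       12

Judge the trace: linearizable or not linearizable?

through event 5 a valid linearization exists; event 6 (e3 responding at time 6) ends that
the sole real-time-consistent order of 3 completed operations fails the FIFO queue replay
e.g. e1, e2, e3: illegal at step 3, since e3 dequeue() → empty cannot apply there

not linearizable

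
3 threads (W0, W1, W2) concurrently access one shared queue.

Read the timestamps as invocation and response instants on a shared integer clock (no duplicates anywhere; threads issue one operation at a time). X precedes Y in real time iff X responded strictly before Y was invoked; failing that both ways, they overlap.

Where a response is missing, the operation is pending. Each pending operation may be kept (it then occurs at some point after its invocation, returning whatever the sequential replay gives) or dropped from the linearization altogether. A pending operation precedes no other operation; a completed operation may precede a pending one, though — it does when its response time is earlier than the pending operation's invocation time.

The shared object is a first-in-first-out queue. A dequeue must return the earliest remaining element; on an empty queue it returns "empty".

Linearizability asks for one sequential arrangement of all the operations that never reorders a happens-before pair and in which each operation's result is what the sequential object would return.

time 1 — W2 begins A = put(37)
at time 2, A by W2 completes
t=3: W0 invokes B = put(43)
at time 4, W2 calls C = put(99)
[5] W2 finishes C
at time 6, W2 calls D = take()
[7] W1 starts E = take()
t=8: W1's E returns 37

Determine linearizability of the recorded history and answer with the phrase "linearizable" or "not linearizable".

linearizable

a witness: A, B, C, E
step 1: A put(37) — queue <37>
step 2: B put(43) (pending, included) — queue <37,43>
step 3: C put(99) — queue <37,43,99>
step 4: E take() → 37 — queue <43,99>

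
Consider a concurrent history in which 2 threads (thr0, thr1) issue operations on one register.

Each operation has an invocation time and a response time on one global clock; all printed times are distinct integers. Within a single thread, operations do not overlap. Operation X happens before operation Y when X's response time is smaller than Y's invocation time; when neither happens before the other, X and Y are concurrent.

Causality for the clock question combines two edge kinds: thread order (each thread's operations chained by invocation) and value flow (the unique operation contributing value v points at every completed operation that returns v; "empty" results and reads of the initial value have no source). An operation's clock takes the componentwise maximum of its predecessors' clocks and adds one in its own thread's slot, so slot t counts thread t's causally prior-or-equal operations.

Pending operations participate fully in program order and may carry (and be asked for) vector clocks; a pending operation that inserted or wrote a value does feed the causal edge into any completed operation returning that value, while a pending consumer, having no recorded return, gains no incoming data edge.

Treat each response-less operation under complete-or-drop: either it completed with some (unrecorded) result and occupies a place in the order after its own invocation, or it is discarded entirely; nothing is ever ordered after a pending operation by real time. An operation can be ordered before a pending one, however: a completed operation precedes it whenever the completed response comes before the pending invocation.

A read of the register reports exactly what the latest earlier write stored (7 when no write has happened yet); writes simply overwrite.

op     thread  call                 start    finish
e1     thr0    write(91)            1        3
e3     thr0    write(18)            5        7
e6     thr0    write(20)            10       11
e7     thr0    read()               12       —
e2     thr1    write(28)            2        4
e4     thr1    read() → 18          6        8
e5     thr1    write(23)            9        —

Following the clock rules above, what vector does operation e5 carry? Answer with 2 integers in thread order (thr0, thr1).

invoked at 2, e2 has no predecessors; its own thr1 bump gives (0, 1)
invoked at 1, e1 has no predecessors; its own thr0 bump gives (1, 0)
merge at e3 (invoked 5): VC(e1)=(1, 0), own-thread bump on thr0 → (2, 0)
merge at e6 (invoked 10): VC(e3)=(2, 0), own-thread bump on thr0 → (3, 0)
merge at e4 (invoked 6): VC(e2)=(0, 1), VC(e3)=(2, 0), own-thread bump on thr1 → (2, 2)
merge at e7 (invoked 12): VC(e6)=(3, 0), own-thread bump on thr0 → (4, 0)
merge at e5 (invoked 9): VC(e4)=(2, 2), own-thread bump on thr1 → (2, 3)
target: VC(e5) = (2, 3)

(2, 3)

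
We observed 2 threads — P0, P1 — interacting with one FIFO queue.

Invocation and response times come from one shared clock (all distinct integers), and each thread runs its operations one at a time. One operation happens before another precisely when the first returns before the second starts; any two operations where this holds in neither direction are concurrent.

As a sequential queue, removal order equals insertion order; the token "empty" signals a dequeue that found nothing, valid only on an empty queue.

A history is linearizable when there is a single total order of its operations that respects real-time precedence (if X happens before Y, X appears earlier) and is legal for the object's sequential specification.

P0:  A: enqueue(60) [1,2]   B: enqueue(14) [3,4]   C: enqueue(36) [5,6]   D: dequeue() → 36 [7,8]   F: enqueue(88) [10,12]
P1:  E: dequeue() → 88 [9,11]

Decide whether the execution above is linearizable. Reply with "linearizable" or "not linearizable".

events 1..7 are fine; event 8 — the response of D at time 8 — makes the prefix non-linearizable
the completed operations (4 total) allow one real-time order; the FIFO queue replay rejects it
take A, B, C, D: step 4 already fails, because D dequeue() → 36 cannot occur there

not linearizable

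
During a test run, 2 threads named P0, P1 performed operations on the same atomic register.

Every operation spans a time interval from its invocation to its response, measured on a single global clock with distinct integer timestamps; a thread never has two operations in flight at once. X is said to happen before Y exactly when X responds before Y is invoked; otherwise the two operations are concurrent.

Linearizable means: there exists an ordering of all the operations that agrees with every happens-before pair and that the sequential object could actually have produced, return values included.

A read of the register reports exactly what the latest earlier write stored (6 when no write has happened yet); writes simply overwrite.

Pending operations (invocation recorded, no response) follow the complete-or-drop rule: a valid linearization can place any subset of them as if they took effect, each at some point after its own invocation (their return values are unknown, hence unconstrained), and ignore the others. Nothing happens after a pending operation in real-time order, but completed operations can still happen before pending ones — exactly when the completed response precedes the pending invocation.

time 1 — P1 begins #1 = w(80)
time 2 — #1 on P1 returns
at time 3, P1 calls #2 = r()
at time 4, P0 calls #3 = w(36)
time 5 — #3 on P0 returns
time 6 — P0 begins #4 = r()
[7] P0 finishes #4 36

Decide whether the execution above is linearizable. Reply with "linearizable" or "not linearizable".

linearizable

one valid linearization: #1, #2, #3, #4
step 1: #1 w(80) — value 80
step 2: #2 r() (pending, included) — value 80
step 3: #3 w(36) — value 36
step 4: #4 r() → 36 — value 36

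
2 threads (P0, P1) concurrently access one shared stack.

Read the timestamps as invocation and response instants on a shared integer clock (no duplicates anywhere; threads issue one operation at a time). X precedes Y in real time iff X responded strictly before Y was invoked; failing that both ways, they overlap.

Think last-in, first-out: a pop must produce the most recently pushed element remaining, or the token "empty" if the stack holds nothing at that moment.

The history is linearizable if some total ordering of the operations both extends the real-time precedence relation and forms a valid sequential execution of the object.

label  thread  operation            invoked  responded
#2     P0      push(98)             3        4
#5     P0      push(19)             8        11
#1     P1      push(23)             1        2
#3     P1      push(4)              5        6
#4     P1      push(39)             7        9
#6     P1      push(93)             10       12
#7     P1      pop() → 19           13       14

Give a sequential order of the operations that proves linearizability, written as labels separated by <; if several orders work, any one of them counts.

#1 < #2 < #3 < #4 < #6 < #5 < #7

step 1: #1 push(23) — stack <23>
step 2: #2 push(98) — stack <23,98>
step 3: #3 push(4) — stack <23,98,4>
step 4: #4 push(39) — stack <23,98,4,39>
step 5: #6 push(93) — stack <23,98,4,39,93>
step 6: #5 push(19) — stack <23,98,4,39,93,19>
step 7: #7 pop() → 19 — stack <23,98,4,39,93>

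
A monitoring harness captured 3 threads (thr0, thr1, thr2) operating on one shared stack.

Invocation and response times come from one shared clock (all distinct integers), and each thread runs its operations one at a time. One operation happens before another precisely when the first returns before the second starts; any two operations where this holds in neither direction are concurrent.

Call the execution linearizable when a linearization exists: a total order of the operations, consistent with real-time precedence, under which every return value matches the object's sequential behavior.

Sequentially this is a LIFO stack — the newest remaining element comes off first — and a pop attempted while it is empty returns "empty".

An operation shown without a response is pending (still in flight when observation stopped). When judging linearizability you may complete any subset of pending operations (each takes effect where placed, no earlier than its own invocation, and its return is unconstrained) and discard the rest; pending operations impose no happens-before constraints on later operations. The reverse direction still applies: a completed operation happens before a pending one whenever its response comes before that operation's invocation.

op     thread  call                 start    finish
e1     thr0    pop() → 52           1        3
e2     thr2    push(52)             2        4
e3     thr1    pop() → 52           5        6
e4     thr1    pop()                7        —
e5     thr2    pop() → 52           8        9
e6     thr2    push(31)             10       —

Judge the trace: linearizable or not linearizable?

not linearizable

the violation lands at event 6, e3's response at time 6: events 1..5 linearize, events 1..6 do not
the 3 completed operations admit 2 real-time orders; each fails the stack replay
one such order, e1, e2, e3, breaks at step 1 where e1 pop() → 52 is illegal
one such order, e2, e1, e3, breaks at step 3 where e3 pop() → 52 is illegal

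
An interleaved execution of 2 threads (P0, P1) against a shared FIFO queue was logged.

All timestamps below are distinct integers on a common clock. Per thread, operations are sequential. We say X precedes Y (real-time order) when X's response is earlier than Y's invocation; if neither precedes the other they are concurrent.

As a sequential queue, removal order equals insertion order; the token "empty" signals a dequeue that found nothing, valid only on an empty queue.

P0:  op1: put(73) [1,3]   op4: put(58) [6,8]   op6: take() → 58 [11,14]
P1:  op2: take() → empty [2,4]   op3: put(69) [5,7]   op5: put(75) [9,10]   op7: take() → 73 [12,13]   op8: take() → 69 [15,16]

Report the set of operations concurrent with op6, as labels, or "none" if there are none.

overlap test against op6 [11,14]: concurrent iff the interval meets 11..14
op1 [1,3]: before
op2 [2,4]: before
op3 [5,7]: before
op4 [6,8]: before
op5 [9,10]: before
op7 [12,13]: concurrent
op8 [15,16]: after

op7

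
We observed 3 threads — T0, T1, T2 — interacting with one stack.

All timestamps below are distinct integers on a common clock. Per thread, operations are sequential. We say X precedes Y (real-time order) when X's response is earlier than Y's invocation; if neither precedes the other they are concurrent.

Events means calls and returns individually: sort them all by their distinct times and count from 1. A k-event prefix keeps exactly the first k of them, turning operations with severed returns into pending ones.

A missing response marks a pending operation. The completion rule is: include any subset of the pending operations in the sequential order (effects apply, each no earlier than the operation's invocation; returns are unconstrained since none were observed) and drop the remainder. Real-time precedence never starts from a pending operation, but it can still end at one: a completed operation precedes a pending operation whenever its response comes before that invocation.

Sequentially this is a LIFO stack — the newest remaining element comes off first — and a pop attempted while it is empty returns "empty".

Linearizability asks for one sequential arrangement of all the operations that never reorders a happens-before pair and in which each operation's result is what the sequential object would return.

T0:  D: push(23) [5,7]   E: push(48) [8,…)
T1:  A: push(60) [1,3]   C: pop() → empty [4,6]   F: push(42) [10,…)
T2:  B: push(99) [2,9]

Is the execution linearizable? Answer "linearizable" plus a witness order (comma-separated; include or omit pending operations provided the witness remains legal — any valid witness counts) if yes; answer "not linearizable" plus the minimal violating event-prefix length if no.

not linearizable — minimal violating prefix: 6 events

through event 5 a valid linearization exists; event 6 (C responding at time 6) ends that
exhaustive check: the 2 completed stack ops admit one real-time order; illegal
no completion choice of the 2 pending operations (B, D) rescues it — every subset was tried
take A, C (pending dropped): step 2 already fails, because C pop() → empty cannot occur there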